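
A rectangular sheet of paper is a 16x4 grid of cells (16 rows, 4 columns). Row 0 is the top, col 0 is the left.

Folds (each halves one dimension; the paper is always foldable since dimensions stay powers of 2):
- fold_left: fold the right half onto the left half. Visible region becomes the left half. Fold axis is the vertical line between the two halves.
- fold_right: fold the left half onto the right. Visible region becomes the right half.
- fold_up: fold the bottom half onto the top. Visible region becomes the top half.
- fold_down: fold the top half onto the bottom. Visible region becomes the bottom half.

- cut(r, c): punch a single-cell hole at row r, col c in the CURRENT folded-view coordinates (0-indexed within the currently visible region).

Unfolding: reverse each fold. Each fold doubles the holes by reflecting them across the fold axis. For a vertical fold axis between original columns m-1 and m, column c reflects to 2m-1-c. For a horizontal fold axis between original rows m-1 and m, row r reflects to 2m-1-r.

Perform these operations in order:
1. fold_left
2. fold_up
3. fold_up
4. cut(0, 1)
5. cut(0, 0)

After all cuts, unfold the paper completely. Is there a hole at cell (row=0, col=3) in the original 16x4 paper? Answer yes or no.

Op 1 fold_left: fold axis v@2; visible region now rows[0,16) x cols[0,2) = 16x2
Op 2 fold_up: fold axis h@8; visible region now rows[0,8) x cols[0,2) = 8x2
Op 3 fold_up: fold axis h@4; visible region now rows[0,4) x cols[0,2) = 4x2
Op 4 cut(0, 1): punch at orig (0,1); cuts so far [(0, 1)]; region rows[0,4) x cols[0,2) = 4x2
Op 5 cut(0, 0): punch at orig (0,0); cuts so far [(0, 0), (0, 1)]; region rows[0,4) x cols[0,2) = 4x2
Unfold 1 (reflect across h@4): 4 holes -> [(0, 0), (0, 1), (7, 0), (7, 1)]
Unfold 2 (reflect across h@8): 8 holes -> [(0, 0), (0, 1), (7, 0), (7, 1), (8, 0), (8, 1), (15, 0), (15, 1)]
Unfold 3 (reflect across v@2): 16 holes -> [(0, 0), (0, 1), (0, 2), (0, 3), (7, 0), (7, 1), (7, 2), (7, 3), (8, 0), (8, 1), (8, 2), (8, 3), (15, 0), (15, 1), (15, 2), (15, 3)]
Holes: [(0, 0), (0, 1), (0, 2), (0, 3), (7, 0), (7, 1), (7, 2), (7, 3), (8, 0), (8, 1), (8, 2), (8, 3), (15, 0), (15, 1), (15, 2), (15, 3)]

Answer: yes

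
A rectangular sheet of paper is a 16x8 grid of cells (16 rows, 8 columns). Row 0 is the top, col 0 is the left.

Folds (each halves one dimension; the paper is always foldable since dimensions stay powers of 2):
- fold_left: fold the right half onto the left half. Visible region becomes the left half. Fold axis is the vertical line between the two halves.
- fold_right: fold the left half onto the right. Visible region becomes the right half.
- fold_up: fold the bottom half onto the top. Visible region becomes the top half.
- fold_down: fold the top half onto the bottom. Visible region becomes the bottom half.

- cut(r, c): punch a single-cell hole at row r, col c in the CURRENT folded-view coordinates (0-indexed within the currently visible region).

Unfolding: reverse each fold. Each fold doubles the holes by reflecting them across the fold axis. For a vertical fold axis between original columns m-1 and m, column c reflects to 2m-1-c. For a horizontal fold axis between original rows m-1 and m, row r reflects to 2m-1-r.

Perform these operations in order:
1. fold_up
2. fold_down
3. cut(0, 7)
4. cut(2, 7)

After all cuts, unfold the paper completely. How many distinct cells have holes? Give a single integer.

Op 1 fold_up: fold axis h@8; visible region now rows[0,8) x cols[0,8) = 8x8
Op 2 fold_down: fold axis h@4; visible region now rows[4,8) x cols[0,8) = 4x8
Op 3 cut(0, 7): punch at orig (4,7); cuts so far [(4, 7)]; region rows[4,8) x cols[0,8) = 4x8
Op 4 cut(2, 7): punch at orig (6,7); cuts so far [(4, 7), (6, 7)]; region rows[4,8) x cols[0,8) = 4x8
Unfold 1 (reflect across h@4): 4 holes -> [(1, 7), (3, 7), (4, 7), (6, 7)]
Unfold 2 (reflect across h@8): 8 holes -> [(1, 7), (3, 7), (4, 7), (6, 7), (9, 7), (11, 7), (12, 7), (14, 7)]

Answer: 8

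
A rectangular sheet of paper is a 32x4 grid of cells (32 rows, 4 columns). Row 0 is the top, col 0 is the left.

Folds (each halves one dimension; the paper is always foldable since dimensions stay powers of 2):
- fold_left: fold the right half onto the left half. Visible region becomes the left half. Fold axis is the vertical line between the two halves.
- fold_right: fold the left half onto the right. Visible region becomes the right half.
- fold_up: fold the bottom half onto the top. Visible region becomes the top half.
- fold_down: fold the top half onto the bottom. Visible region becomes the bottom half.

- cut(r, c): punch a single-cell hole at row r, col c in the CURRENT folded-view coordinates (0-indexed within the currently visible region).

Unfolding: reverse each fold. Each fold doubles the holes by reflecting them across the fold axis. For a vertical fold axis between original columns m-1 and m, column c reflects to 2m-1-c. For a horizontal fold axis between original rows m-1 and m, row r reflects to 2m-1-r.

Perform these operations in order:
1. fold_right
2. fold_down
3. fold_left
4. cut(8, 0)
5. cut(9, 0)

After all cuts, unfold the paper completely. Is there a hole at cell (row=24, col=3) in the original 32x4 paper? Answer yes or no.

Op 1 fold_right: fold axis v@2; visible region now rows[0,32) x cols[2,4) = 32x2
Op 2 fold_down: fold axis h@16; visible region now rows[16,32) x cols[2,4) = 16x2
Op 3 fold_left: fold axis v@3; visible region now rows[16,32) x cols[2,3) = 16x1
Op 4 cut(8, 0): punch at orig (24,2); cuts so far [(24, 2)]; region rows[16,32) x cols[2,3) = 16x1
Op 5 cut(9, 0): punch at orig (25,2); cuts so far [(24, 2), (25, 2)]; region rows[16,32) x cols[2,3) = 16x1
Unfold 1 (reflect across v@3): 4 holes -> [(24, 2), (24, 3), (25, 2), (25, 3)]
Unfold 2 (reflect across h@16): 8 holes -> [(6, 2), (6, 3), (7, 2), (7, 3), (24, 2), (24, 3), (25, 2), (25, 3)]
Unfold 3 (reflect across v@2): 16 holes -> [(6, 0), (6, 1), (6, 2), (6, 3), (7, 0), (7, 1), (7, 2), (7, 3), (24, 0), (24, 1), (24, 2), (24, 3), (25, 0), (25, 1), (25, 2), (25, 3)]
Holes: [(6, 0), (6, 1), (6, 2), (6, 3), (7, 0), (7, 1), (7, 2), (7, 3), (24, 0), (24, 1), (24, 2), (24, 3), (25, 0), (25, 1), (25, 2), (25, 3)]

Answer: yes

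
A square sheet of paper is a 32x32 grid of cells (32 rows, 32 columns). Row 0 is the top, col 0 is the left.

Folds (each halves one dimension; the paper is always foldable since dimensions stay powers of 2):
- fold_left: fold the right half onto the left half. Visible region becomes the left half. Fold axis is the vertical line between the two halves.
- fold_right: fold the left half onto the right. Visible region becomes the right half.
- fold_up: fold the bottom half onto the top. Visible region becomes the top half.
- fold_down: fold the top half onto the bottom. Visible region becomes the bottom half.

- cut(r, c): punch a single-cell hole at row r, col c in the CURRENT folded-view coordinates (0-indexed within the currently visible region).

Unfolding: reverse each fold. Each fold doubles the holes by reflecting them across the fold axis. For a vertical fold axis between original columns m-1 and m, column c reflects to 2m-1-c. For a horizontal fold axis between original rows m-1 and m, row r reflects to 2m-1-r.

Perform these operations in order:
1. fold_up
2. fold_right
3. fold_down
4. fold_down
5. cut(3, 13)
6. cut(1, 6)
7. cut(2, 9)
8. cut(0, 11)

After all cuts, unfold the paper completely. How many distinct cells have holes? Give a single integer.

Op 1 fold_up: fold axis h@16; visible region now rows[0,16) x cols[0,32) = 16x32
Op 2 fold_right: fold axis v@16; visible region now rows[0,16) x cols[16,32) = 16x16
Op 3 fold_down: fold axis h@8; visible region now rows[8,16) x cols[16,32) = 8x16
Op 4 fold_down: fold axis h@12; visible region now rows[12,16) x cols[16,32) = 4x16
Op 5 cut(3, 13): punch at orig (15,29); cuts so far [(15, 29)]; region rows[12,16) x cols[16,32) = 4x16
Op 6 cut(1, 6): punch at orig (13,22); cuts so far [(13, 22), (15, 29)]; region rows[12,16) x cols[16,32) = 4x16
Op 7 cut(2, 9): punch at orig (14,25); cuts so far [(13, 22), (14, 25), (15, 29)]; region rows[12,16) x cols[16,32) = 4x16
Op 8 cut(0, 11): punch at orig (12,27); cuts so far [(12, 27), (13, 22), (14, 25), (15, 29)]; region rows[12,16) x cols[16,32) = 4x16
Unfold 1 (reflect across h@12): 8 holes -> [(8, 29), (9, 25), (10, 22), (11, 27), (12, 27), (13, 22), (14, 25), (15, 29)]
Unfold 2 (reflect across h@8): 16 holes -> [(0, 29), (1, 25), (2, 22), (3, 27), (4, 27), (5, 22), (6, 25), (7, 29), (8, 29), (9, 25), (10, 22), (11, 27), (12, 27), (13, 22), (14, 25), (15, 29)]
Unfold 3 (reflect across v@16): 32 holes -> [(0, 2), (0, 29), (1, 6), (1, 25), (2, 9), (2, 22), (3, 4), (3, 27), (4, 4), (4, 27), (5, 9), (5, 22), (6, 6), (6, 25), (7, 2), (7, 29), (8, 2), (8, 29), (9, 6), (9, 25), (10, 9), (10, 22), (11, 4), (11, 27), (12, 4), (12, 27), (13, 9), (13, 22), (14, 6), (14, 25), (15, 2), (15, 29)]
Unfold 4 (reflect across h@16): 64 holes -> [(0, 2), (0, 29), (1, 6), (1, 25), (2, 9), (2, 22), (3, 4), (3, 27), (4, 4), (4, 27), (5, 9), (5, 22), (6, 6), (6, 25), (7, 2), (7, 29), (8, 2), (8, 29), (9, 6), (9, 25), (10, 9), (10, 22), (11, 4), (11, 27), (12, 4), (12, 27), (13, 9), (13, 22), (14, 6), (14, 25), (15, 2), (15, 29), (16, 2), (16, 29), (17, 6), (17, 25), (18, 9), (18, 22), (19, 4), (19, 27), (20, 4), (20, 27), (21, 9), (21, 22), (22, 6), (22, 25), (23, 2), (23, 29), (24, 2), (24, 29), (25, 6), (25, 25), (26, 9), (26, 22), (27, 4), (27, 27), (28, 4), (28, 27), (29, 9), (29, 22), (30, 6), (30, 25), (31, 2), (31, 29)]

Answer: 64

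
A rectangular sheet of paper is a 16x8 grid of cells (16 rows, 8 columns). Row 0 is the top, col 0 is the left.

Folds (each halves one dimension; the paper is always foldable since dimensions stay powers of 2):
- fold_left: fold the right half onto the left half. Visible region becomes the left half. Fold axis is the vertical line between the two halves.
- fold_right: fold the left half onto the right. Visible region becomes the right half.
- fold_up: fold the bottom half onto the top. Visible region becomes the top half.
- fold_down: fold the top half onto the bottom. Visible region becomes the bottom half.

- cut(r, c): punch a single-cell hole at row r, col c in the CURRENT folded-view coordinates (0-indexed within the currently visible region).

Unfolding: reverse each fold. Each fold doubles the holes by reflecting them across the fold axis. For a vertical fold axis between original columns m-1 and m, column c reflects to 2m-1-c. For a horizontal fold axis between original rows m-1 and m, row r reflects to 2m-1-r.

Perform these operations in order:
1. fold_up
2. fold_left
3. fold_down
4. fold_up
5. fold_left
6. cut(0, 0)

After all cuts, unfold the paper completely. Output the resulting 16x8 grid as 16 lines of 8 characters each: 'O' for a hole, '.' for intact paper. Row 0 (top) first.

Answer: O..OO..O
........
........
O..OO..O
O..OO..O
........
........
O..OO..O
O..OO..O
........
........
O..OO..O
O..OO..O
........
........
O..OO..O

Derivation:
Op 1 fold_up: fold axis h@8; visible region now rows[0,8) x cols[0,8) = 8x8
Op 2 fold_left: fold axis v@4; visible region now rows[0,8) x cols[0,4) = 8x4
Op 3 fold_down: fold axis h@4; visible region now rows[4,8) x cols[0,4) = 4x4
Op 4 fold_up: fold axis h@6; visible region now rows[4,6) x cols[0,4) = 2x4
Op 5 fold_left: fold axis v@2; visible region now rows[4,6) x cols[0,2) = 2x2
Op 6 cut(0, 0): punch at orig (4,0); cuts so far [(4, 0)]; region rows[4,6) x cols[0,2) = 2x2
Unfold 1 (reflect across v@2): 2 holes -> [(4, 0), (4, 3)]
Unfold 2 (reflect across h@6): 4 holes -> [(4, 0), (4, 3), (7, 0), (7, 3)]
Unfold 3 (reflect across h@4): 8 holes -> [(0, 0), (0, 3), (3, 0), (3, 3), (4, 0), (4, 3), (7, 0), (7, 3)]
Unfold 4 (reflect across v@4): 16 holes -> [(0, 0), (0, 3), (0, 4), (0, 7), (3, 0), (3, 3), (3, 4), (3, 7), (4, 0), (4, 3), (4, 4), (4, 7), (7, 0), (7, 3), (7, 4), (7, 7)]
Unfold 5 (reflect across h@8): 32 holes -> [(0, 0), (0, 3), (0, 4), (0, 7), (3, 0), (3, 3), (3, 4), (3, 7), (4, 0), (4, 3), (4, 4), (4, 7), (7, 0), (7, 3), (7, 4), (7, 7), (8, 0), (8, 3), (8, 4), (8, 7), (11, 0), (11, 3), (11, 4), (11, 7), (12, 0), (12, 3), (12, 4), (12, 7), (15, 0), (15, 3), (15, 4), (15, 7)]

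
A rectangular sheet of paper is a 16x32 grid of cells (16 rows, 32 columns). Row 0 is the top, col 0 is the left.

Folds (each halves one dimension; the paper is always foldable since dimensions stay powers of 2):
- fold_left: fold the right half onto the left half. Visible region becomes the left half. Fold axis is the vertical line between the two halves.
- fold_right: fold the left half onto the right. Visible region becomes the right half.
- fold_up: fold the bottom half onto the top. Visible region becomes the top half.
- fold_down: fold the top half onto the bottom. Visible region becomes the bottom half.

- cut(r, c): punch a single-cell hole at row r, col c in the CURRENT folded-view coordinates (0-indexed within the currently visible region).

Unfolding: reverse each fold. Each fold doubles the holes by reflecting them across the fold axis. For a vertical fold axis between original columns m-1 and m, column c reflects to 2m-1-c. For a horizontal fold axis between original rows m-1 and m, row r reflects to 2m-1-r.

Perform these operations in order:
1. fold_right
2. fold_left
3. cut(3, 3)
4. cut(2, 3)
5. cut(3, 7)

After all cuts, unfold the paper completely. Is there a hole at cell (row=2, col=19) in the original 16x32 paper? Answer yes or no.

Op 1 fold_right: fold axis v@16; visible region now rows[0,16) x cols[16,32) = 16x16
Op 2 fold_left: fold axis v@24; visible region now rows[0,16) x cols[16,24) = 16x8
Op 3 cut(3, 3): punch at orig (3,19); cuts so far [(3, 19)]; region rows[0,16) x cols[16,24) = 16x8
Op 4 cut(2, 3): punch at orig (2,19); cuts so far [(2, 19), (3, 19)]; region rows[0,16) x cols[16,24) = 16x8
Op 5 cut(3, 7): punch at orig (3,23); cuts so far [(2, 19), (3, 19), (3, 23)]; region rows[0,16) x cols[16,24) = 16x8
Unfold 1 (reflect across v@24): 6 holes -> [(2, 19), (2, 28), (3, 19), (3, 23), (3, 24), (3, 28)]
Unfold 2 (reflect across v@16): 12 holes -> [(2, 3), (2, 12), (2, 19), (2, 28), (3, 3), (3, 7), (3, 8), (3, 12), (3, 19), (3, 23), (3, 24), (3, 28)]
Holes: [(2, 3), (2, 12), (2, 19), (2, 28), (3, 3), (3, 7), (3, 8), (3, 12), (3, 19), (3, 23), (3, 24), (3, 28)]

Answer: yes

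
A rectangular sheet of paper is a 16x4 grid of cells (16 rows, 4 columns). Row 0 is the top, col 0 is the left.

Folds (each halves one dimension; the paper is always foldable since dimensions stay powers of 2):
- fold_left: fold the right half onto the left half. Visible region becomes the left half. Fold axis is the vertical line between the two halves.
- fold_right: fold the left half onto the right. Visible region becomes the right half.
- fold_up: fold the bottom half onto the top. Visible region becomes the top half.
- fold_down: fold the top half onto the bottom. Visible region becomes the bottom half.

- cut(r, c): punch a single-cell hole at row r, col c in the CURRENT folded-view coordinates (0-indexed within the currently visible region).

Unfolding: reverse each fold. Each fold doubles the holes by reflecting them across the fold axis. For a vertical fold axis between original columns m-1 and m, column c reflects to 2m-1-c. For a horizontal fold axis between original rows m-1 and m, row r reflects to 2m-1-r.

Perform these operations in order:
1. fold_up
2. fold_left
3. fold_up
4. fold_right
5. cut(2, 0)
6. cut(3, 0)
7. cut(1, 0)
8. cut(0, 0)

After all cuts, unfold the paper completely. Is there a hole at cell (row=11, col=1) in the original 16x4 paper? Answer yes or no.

Op 1 fold_up: fold axis h@8; visible region now rows[0,8) x cols[0,4) = 8x4
Op 2 fold_left: fold axis v@2; visible region now rows[0,8) x cols[0,2) = 8x2
Op 3 fold_up: fold axis h@4; visible region now rows[0,4) x cols[0,2) = 4x2
Op 4 fold_right: fold axis v@1; visible region now rows[0,4) x cols[1,2) = 4x1
Op 5 cut(2, 0): punch at orig (2,1); cuts so far [(2, 1)]; region rows[0,4) x cols[1,2) = 4x1
Op 6 cut(3, 0): punch at orig (3,1); cuts so far [(2, 1), (3, 1)]; region rows[0,4) x cols[1,2) = 4x1
Op 7 cut(1, 0): punch at orig (1,1); cuts so far [(1, 1), (2, 1), (3, 1)]; region rows[0,4) x cols[1,2) = 4x1
Op 8 cut(0, 0): punch at orig (0,1); cuts so far [(0, 1), (1, 1), (2, 1), (3, 1)]; region rows[0,4) x cols[1,2) = 4x1
Unfold 1 (reflect across v@1): 8 holes -> [(0, 0), (0, 1), (1, 0), (1, 1), (2, 0), (2, 1), (3, 0), (3, 1)]
Unfold 2 (reflect across h@4): 16 holes -> [(0, 0), (0, 1), (1, 0), (1, 1), (2, 0), (2, 1), (3, 0), (3, 1), (4, 0), (4, 1), (5, 0), (5, 1), (6, 0), (6, 1), (7, 0), (7, 1)]
Unfold 3 (reflect across v@2): 32 holes -> [(0, 0), (0, 1), (0, 2), (0, 3), (1, 0), (1, 1), (1, 2), (1, 3), (2, 0), (2, 1), (2, 2), (2, 3), (3, 0), (3, 1), (3, 2), (3, 3), (4, 0), (4, 1), (4, 2), (4, 3), (5, 0), (5, 1), (5, 2), (5, 3), (6, 0), (6, 1), (6, 2), (6, 3), (7, 0), (7, 1), (7, 2), (7, 3)]
Unfold 4 (reflect across h@8): 64 holes -> [(0, 0), (0, 1), (0, 2), (0, 3), (1, 0), (1, 1), (1, 2), (1, 3), (2, 0), (2, 1), (2, 2), (2, 3), (3, 0), (3, 1), (3, 2), (3, 3), (4, 0), (4, 1), (4, 2), (4, 3), (5, 0), (5, 1), (5, 2), (5, 3), (6, 0), (6, 1), (6, 2), (6, 3), (7, 0), (7, 1), (7, 2), (7, 3), (8, 0), (8, 1), (8, 2), (8, 3), (9, 0), (9, 1), (9, 2), (9, 3), (10, 0), (10, 1), (10, 2), (10, 3), (11, 0), (11, 1), (11, 2), (11, 3), (12, 0), (12, 1), (12, 2), (12, 3), (13, 0), (13, 1), (13, 2), (13, 3), (14, 0), (14, 1), (14, 2), (14, 3), (15, 0), (15, 1), (15, 2), (15, 3)]
Holes: [(0, 0), (0, 1), (0, 2), (0, 3), (1, 0), (1, 1), (1, 2), (1, 3), (2, 0), (2, 1), (2, 2), (2, 3), (3, 0), (3, 1), (3, 2), (3, 3), (4, 0), (4, 1), (4, 2), (4, 3), (5, 0), (5, 1), (5, 2), (5, 3), (6, 0), (6, 1), (6, 2), (6, 3), (7, 0), (7, 1), (7, 2), (7, 3), (8, 0), (8, 1), (8, 2), (8, 3), (9, 0), (9, 1), (9, 2), (9, 3), (10, 0), (10, 1), (10, 2), (10, 3), (11, 0), (11, 1), (11, 2), (11, 3), (12, 0), (12, 1), (12, 2), (12, 3), (13, 0), (13, 1), (13, 2), (13, 3), (14, 0), (14, 1), (14, 2), (14, 3), (15, 0), (15, 1), (15, 2), (15, 3)]

Answer: yes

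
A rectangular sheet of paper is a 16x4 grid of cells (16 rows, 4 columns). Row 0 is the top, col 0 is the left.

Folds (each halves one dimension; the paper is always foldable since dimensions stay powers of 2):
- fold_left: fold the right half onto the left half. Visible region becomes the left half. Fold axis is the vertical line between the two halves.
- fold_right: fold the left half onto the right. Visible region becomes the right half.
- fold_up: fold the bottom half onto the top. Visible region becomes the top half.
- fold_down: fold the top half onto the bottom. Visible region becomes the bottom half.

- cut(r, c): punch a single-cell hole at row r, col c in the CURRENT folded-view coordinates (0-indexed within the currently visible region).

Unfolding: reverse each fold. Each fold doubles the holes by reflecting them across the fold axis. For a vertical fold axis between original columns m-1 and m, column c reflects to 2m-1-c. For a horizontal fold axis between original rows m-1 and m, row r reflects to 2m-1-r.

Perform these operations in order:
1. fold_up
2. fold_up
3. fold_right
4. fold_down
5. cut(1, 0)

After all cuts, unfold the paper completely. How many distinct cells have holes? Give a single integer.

Answer: 16

Derivation:
Op 1 fold_up: fold axis h@8; visible region now rows[0,8) x cols[0,4) = 8x4
Op 2 fold_up: fold axis h@4; visible region now rows[0,4) x cols[0,4) = 4x4
Op 3 fold_right: fold axis v@2; visible region now rows[0,4) x cols[2,4) = 4x2
Op 4 fold_down: fold axis h@2; visible region now rows[2,4) x cols[2,4) = 2x2
Op 5 cut(1, 0): punch at orig (3,2); cuts so far [(3, 2)]; region rows[2,4) x cols[2,4) = 2x2
Unfold 1 (reflect across h@2): 2 holes -> [(0, 2), (3, 2)]
Unfold 2 (reflect across v@2): 4 holes -> [(0, 1), (0, 2), (3, 1), (3, 2)]
Unfold 3 (reflect across h@4): 8 holes -> [(0, 1), (0, 2), (3, 1), (3, 2), (4, 1), (4, 2), (7, 1), (7, 2)]
Unfold 4 (reflect across h@8): 16 holes -> [(0, 1), (0, 2), (3, 1), (3, 2), (4, 1), (4, 2), (7, 1), (7, 2), (8, 1), (8, 2), (11, 1), (11, 2), (12, 1), (12, 2), (15, 1), (15, 2)]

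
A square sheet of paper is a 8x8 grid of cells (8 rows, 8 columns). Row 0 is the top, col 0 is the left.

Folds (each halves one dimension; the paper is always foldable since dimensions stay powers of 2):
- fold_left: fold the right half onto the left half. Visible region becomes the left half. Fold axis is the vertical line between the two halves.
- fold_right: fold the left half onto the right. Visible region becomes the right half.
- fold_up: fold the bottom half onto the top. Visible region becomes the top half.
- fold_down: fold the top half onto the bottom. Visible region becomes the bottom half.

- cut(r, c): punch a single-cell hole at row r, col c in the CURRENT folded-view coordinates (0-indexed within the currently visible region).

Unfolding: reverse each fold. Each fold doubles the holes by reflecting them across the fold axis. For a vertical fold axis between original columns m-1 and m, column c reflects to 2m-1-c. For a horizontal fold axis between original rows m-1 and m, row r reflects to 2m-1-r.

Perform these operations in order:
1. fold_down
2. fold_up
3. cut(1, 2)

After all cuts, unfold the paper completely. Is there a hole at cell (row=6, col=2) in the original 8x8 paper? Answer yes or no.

Answer: yes

Derivation:
Op 1 fold_down: fold axis h@4; visible region now rows[4,8) x cols[0,8) = 4x8
Op 2 fold_up: fold axis h@6; visible region now rows[4,6) x cols[0,8) = 2x8
Op 3 cut(1, 2): punch at orig (5,2); cuts so far [(5, 2)]; region rows[4,6) x cols[0,8) = 2x8
Unfold 1 (reflect across h@6): 2 holes -> [(5, 2), (6, 2)]
Unfold 2 (reflect across h@4): 4 holes -> [(1, 2), (2, 2), (5, 2), (6, 2)]
Holes: [(1, 2), (2, 2), (5, 2), (6, 2)]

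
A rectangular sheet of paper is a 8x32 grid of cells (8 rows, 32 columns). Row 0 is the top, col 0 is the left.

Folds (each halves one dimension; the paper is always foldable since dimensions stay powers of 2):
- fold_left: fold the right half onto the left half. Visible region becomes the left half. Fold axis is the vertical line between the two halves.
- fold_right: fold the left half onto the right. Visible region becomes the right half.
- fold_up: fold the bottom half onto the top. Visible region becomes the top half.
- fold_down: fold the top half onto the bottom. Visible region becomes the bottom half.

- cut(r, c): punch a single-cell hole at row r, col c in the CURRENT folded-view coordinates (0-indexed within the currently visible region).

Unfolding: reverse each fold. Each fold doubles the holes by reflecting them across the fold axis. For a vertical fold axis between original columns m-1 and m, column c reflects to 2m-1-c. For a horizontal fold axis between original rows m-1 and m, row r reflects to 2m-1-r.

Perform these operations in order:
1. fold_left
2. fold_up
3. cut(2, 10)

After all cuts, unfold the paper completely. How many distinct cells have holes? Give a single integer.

Op 1 fold_left: fold axis v@16; visible region now rows[0,8) x cols[0,16) = 8x16
Op 2 fold_up: fold axis h@4; visible region now rows[0,4) x cols[0,16) = 4x16
Op 3 cut(2, 10): punch at orig (2,10); cuts so far [(2, 10)]; region rows[0,4) x cols[0,16) = 4x16
Unfold 1 (reflect across h@4): 2 holes -> [(2, 10), (5, 10)]
Unfold 2 (reflect across v@16): 4 holes -> [(2, 10), (2, 21), (5, 10), (5, 21)]

Answer: 4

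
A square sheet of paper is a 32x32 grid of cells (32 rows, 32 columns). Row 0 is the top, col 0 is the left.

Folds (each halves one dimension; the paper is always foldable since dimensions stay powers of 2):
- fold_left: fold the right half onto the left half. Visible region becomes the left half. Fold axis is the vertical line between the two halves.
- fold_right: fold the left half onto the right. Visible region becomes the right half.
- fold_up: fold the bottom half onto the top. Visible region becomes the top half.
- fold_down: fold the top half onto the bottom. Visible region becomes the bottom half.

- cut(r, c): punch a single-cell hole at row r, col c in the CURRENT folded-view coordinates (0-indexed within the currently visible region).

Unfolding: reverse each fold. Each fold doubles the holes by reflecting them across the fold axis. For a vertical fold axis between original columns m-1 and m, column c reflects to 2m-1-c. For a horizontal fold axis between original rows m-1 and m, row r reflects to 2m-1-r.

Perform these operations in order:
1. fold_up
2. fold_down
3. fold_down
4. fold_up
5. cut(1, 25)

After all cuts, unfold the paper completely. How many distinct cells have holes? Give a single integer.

Answer: 16

Derivation:
Op 1 fold_up: fold axis h@16; visible region now rows[0,16) x cols[0,32) = 16x32
Op 2 fold_down: fold axis h@8; visible region now rows[8,16) x cols[0,32) = 8x32
Op 3 fold_down: fold axis h@12; visible region now rows[12,16) x cols[0,32) = 4x32
Op 4 fold_up: fold axis h@14; visible region now rows[12,14) x cols[0,32) = 2x32
Op 5 cut(1, 25): punch at orig (13,25); cuts so far [(13, 25)]; region rows[12,14) x cols[0,32) = 2x32
Unfold 1 (reflect across h@14): 2 holes -> [(13, 25), (14, 25)]
Unfold 2 (reflect across h@12): 4 holes -> [(9, 25), (10, 25), (13, 25), (14, 25)]
Unfold 3 (reflect across h@8): 8 holes -> [(1, 25), (2, 25), (5, 25), (6, 25), (9, 25), (10, 25), (13, 25), (14, 25)]
Unfold 4 (reflect across h@16): 16 holes -> [(1, 25), (2, 25), (5, 25), (6, 25), (9, 25), (10, 25), (13, 25), (14, 25), (17, 25), (18, 25), (21, 25), (22, 25), (25, 25), (26, 25), (29, 25), (30, 25)]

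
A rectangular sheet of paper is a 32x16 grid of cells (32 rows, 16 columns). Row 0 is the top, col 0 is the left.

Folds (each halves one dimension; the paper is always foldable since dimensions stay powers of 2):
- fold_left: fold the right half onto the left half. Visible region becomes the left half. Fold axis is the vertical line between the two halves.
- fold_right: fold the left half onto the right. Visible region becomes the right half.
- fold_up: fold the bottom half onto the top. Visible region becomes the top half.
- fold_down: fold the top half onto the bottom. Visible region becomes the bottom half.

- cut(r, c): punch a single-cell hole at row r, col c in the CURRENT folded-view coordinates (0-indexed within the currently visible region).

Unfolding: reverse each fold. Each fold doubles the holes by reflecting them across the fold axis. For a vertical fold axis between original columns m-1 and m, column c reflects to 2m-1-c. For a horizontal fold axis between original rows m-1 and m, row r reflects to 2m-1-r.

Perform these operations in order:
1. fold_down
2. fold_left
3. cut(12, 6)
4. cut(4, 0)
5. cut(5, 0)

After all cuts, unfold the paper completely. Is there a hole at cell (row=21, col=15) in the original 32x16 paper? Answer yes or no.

Op 1 fold_down: fold axis h@16; visible region now rows[16,32) x cols[0,16) = 16x16
Op 2 fold_left: fold axis v@8; visible region now rows[16,32) x cols[0,8) = 16x8
Op 3 cut(12, 6): punch at orig (28,6); cuts so far [(28, 6)]; region rows[16,32) x cols[0,8) = 16x8
Op 4 cut(4, 0): punch at orig (20,0); cuts so far [(20, 0), (28, 6)]; region rows[16,32) x cols[0,8) = 16x8
Op 5 cut(5, 0): punch at orig (21,0); cuts so far [(20, 0), (21, 0), (28, 6)]; region rows[16,32) x cols[0,8) = 16x8
Unfold 1 (reflect across v@8): 6 holes -> [(20, 0), (20, 15), (21, 0), (21, 15), (28, 6), (28, 9)]
Unfold 2 (reflect across h@16): 12 holes -> [(3, 6), (3, 9), (10, 0), (10, 15), (11, 0), (11, 15), (20, 0), (20, 15), (21, 0), (21, 15), (28, 6), (28, 9)]
Holes: [(3, 6), (3, 9), (10, 0), (10, 15), (11, 0), (11, 15), (20, 0), (20, 15), (21, 0), (21, 15), (28, 6), (28, 9)]

Answer: yes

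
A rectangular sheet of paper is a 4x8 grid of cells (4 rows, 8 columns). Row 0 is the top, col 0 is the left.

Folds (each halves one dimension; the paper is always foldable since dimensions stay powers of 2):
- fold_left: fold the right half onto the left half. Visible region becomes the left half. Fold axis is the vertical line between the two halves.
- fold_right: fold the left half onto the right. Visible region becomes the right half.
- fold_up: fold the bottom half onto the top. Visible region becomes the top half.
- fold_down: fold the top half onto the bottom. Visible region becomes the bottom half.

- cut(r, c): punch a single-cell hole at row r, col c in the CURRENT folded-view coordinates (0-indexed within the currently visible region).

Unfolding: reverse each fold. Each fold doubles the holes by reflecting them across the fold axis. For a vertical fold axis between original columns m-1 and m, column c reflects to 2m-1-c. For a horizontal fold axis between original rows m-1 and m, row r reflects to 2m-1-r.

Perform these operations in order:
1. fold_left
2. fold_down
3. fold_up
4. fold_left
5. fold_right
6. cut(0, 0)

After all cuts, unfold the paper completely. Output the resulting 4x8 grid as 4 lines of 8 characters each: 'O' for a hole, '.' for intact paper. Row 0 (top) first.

Answer: OOOOOOOO
OOOOOOOO
OOOOOOOO
OOOOOOOO

Derivation:
Op 1 fold_left: fold axis v@4; visible region now rows[0,4) x cols[0,4) = 4x4
Op 2 fold_down: fold axis h@2; visible region now rows[2,4) x cols[0,4) = 2x4
Op 3 fold_up: fold axis h@3; visible region now rows[2,3) x cols[0,4) = 1x4
Op 4 fold_left: fold axis v@2; visible region now rows[2,3) x cols[0,2) = 1x2
Op 5 fold_right: fold axis v@1; visible region now rows[2,3) x cols[1,2) = 1x1
Op 6 cut(0, 0): punch at orig (2,1); cuts so far [(2, 1)]; region rows[2,3) x cols[1,2) = 1x1
Unfold 1 (reflect across v@1): 2 holes -> [(2, 0), (2, 1)]
Unfold 2 (reflect across v@2): 4 holes -> [(2, 0), (2, 1), (2, 2), (2, 3)]
Unfold 3 (reflect across h@3): 8 holes -> [(2, 0), (2, 1), (2, 2), (2, 3), (3, 0), (3, 1), (3, 2), (3, 3)]
Unfold 4 (reflect across h@2): 16 holes -> [(0, 0), (0, 1), (0, 2), (0, 3), (1, 0), (1, 1), (1, 2), (1, 3), (2, 0), (2, 1), (2, 2), (2, 3), (3, 0), (3, 1), (3, 2), (3, 3)]
Unfold 5 (reflect across v@4): 32 holes -> [(0, 0), (0, 1), (0, 2), (0, 3), (0, 4), (0, 5), (0, 6), (0, 7), (1, 0), (1, 1), (1, 2), (1, 3), (1, 4), (1, 5), (1, 6), (1, 7), (2, 0), (2, 1), (2, 2), (2, 3), (2, 4), (2, 5), (2, 6), (2, 7), (3, 0), (3, 1), (3, 2), (3, 3), (3, 4), (3, 5), (3, 6), (3, 7)]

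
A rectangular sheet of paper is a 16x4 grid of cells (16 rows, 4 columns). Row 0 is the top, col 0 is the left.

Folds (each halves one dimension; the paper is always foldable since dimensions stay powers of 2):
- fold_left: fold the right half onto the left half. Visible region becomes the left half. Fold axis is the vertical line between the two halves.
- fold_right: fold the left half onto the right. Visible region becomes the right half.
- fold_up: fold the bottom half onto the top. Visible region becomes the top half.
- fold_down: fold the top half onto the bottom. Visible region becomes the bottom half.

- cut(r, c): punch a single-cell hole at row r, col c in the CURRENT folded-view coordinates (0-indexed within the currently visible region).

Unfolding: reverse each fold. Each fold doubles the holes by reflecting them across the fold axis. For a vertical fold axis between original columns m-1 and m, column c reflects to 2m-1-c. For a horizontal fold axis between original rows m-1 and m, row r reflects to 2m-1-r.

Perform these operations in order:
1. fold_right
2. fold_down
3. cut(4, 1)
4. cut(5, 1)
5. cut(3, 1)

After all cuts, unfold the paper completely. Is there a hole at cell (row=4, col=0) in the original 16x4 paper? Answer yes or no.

Op 1 fold_right: fold axis v@2; visible region now rows[0,16) x cols[2,4) = 16x2
Op 2 fold_down: fold axis h@8; visible region now rows[8,16) x cols[2,4) = 8x2
Op 3 cut(4, 1): punch at orig (12,3); cuts so far [(12, 3)]; region rows[8,16) x cols[2,4) = 8x2
Op 4 cut(5, 1): punch at orig (13,3); cuts so far [(12, 3), (13, 3)]; region rows[8,16) x cols[2,4) = 8x2
Op 5 cut(3, 1): punch at orig (11,3); cuts so far [(11, 3), (12, 3), (13, 3)]; region rows[8,16) x cols[2,4) = 8x2
Unfold 1 (reflect across h@8): 6 holes -> [(2, 3), (3, 3), (4, 3), (11, 3), (12, 3), (13, 3)]
Unfold 2 (reflect across v@2): 12 holes -> [(2, 0), (2, 3), (3, 0), (3, 3), (4, 0), (4, 3), (11, 0), (11, 3), (12, 0), (12, 3), (13, 0), (13, 3)]
Holes: [(2, 0), (2, 3), (3, 0), (3, 3), (4, 0), (4, 3), (11, 0), (11, 3), (12, 0), (12, 3), (13, 0), (13, 3)]

Answer: yes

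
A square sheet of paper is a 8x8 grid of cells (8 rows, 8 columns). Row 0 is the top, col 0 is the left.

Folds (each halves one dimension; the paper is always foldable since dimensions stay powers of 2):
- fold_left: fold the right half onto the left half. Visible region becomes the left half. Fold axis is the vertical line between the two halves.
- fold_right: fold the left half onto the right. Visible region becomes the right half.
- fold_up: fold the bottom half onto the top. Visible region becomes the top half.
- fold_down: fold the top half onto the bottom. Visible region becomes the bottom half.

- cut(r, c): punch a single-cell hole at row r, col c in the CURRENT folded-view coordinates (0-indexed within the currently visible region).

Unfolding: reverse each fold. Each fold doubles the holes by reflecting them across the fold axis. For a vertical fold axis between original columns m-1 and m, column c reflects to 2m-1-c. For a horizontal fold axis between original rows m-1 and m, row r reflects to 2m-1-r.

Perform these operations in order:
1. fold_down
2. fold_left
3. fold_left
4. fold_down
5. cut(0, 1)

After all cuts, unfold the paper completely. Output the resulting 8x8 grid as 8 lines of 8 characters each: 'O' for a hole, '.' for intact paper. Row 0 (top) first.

Op 1 fold_down: fold axis h@4; visible region now rows[4,8) x cols[0,8) = 4x8
Op 2 fold_left: fold axis v@4; visible region now rows[4,8) x cols[0,4) = 4x4
Op 3 fold_left: fold axis v@2; visible region now rows[4,8) x cols[0,2) = 4x2
Op 4 fold_down: fold axis h@6; visible region now rows[6,8) x cols[0,2) = 2x2
Op 5 cut(0, 1): punch at orig (6,1); cuts so far [(6, 1)]; region rows[6,8) x cols[0,2) = 2x2
Unfold 1 (reflect across h@6): 2 holes -> [(5, 1), (6, 1)]
Unfold 2 (reflect across v@2): 4 holes -> [(5, 1), (5, 2), (6, 1), (6, 2)]
Unfold 3 (reflect across v@4): 8 holes -> [(5, 1), (5, 2), (5, 5), (5, 6), (6, 1), (6, 2), (6, 5), (6, 6)]
Unfold 4 (reflect across h@4): 16 holes -> [(1, 1), (1, 2), (1, 5), (1, 6), (2, 1), (2, 2), (2, 5), (2, 6), (5, 1), (5, 2), (5, 5), (5, 6), (6, 1), (6, 2), (6, 5), (6, 6)]

Answer: ........
.OO..OO.
.OO..OO.
........
........
.OO..OO.
.OO..OO.
........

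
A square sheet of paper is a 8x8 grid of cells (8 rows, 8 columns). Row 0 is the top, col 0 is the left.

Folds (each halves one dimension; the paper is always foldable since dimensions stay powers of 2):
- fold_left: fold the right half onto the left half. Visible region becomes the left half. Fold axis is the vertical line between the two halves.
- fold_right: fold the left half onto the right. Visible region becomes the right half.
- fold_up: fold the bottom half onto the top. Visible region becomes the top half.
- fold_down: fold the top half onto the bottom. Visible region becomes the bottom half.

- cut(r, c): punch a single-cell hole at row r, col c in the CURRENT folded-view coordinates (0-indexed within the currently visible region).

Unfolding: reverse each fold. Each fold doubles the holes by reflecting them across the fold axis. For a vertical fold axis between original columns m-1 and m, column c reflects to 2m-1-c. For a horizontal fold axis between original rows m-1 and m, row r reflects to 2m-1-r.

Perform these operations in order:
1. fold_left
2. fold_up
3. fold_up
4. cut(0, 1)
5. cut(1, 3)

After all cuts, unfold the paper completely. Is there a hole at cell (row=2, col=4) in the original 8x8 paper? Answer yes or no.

Answer: yes

Derivation:
Op 1 fold_left: fold axis v@4; visible region now rows[0,8) x cols[0,4) = 8x4
Op 2 fold_up: fold axis h@4; visible region now rows[0,4) x cols[0,4) = 4x4
Op 3 fold_up: fold axis h@2; visible region now rows[0,2) x cols[0,4) = 2x4
Op 4 cut(0, 1): punch at orig (0,1); cuts so far [(0, 1)]; region rows[0,2) x cols[0,4) = 2x4
Op 5 cut(1, 3): punch at orig (1,3); cuts so far [(0, 1), (1, 3)]; region rows[0,2) x cols[0,4) = 2x4
Unfold 1 (reflect across h@2): 4 holes -> [(0, 1), (1, 3), (2, 3), (3, 1)]
Unfold 2 (reflect across h@4): 8 holes -> [(0, 1), (1, 3), (2, 3), (3, 1), (4, 1), (5, 3), (6, 3), (7, 1)]
Unfold 3 (reflect across v@4): 16 holes -> [(0, 1), (0, 6), (1, 3), (1, 4), (2, 3), (2, 4), (3, 1), (3, 6), (4, 1), (4, 6), (5, 3), (5, 4), (6, 3), (6, 4), (7, 1), (7, 6)]
Holes: [(0, 1), (0, 6), (1, 3), (1, 4), (2, 3), (2, 4), (3, 1), (3, 6), (4, 1), (4, 6), (5, 3), (5, 4), (6, 3), (6, 4), (7, 1), (7, 6)]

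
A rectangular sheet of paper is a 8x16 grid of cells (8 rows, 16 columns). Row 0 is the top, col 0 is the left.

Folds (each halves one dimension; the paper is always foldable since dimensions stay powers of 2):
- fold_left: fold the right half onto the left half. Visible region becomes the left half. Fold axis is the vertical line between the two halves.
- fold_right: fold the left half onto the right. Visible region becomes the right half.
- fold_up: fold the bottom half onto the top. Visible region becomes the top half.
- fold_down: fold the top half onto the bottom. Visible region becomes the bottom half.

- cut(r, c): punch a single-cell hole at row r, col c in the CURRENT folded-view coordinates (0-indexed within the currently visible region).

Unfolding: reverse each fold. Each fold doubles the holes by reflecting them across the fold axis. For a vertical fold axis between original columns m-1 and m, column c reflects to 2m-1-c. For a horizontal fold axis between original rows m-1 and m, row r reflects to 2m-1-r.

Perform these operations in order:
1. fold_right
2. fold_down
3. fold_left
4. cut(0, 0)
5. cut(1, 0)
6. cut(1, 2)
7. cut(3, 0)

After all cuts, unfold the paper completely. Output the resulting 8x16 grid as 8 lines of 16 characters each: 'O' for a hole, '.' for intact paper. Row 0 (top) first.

Op 1 fold_right: fold axis v@8; visible region now rows[0,8) x cols[8,16) = 8x8
Op 2 fold_down: fold axis h@4; visible region now rows[4,8) x cols[8,16) = 4x8
Op 3 fold_left: fold axis v@12; visible region now rows[4,8) x cols[8,12) = 4x4
Op 4 cut(0, 0): punch at orig (4,8); cuts so far [(4, 8)]; region rows[4,8) x cols[8,12) = 4x4
Op 5 cut(1, 0): punch at orig (5,8); cuts so far [(4, 8), (5, 8)]; region rows[4,8) x cols[8,12) = 4x4
Op 6 cut(1, 2): punch at orig (5,10); cuts so far [(4, 8), (5, 8), (5, 10)]; region rows[4,8) x cols[8,12) = 4x4
Op 7 cut(3, 0): punch at orig (7,8); cuts so far [(4, 8), (5, 8), (5, 10), (7, 8)]; region rows[4,8) x cols[8,12) = 4x4
Unfold 1 (reflect across v@12): 8 holes -> [(4, 8), (4, 15), (5, 8), (5, 10), (5, 13), (5, 15), (7, 8), (7, 15)]
Unfold 2 (reflect across h@4): 16 holes -> [(0, 8), (0, 15), (2, 8), (2, 10), (2, 13), (2, 15), (3, 8), (3, 15), (4, 8), (4, 15), (5, 8), (5, 10), (5, 13), (5, 15), (7, 8), (7, 15)]
Unfold 3 (reflect across v@8): 32 holes -> [(0, 0), (0, 7), (0, 8), (0, 15), (2, 0), (2, 2), (2, 5), (2, 7), (2, 8), (2, 10), (2, 13), (2, 15), (3, 0), (3, 7), (3, 8), (3, 15), (4, 0), (4, 7), (4, 8), (4, 15), (5, 0), (5, 2), (5, 5), (5, 7), (5, 8), (5, 10), (5, 13), (5, 15), (7, 0), (7, 7), (7, 8), (7, 15)]

Answer: O......OO......O
................
O.O..O.OO.O..O.O
O......OO......O
O......OO......O
O.O..O.OO.O..O.O
................
O......OO......O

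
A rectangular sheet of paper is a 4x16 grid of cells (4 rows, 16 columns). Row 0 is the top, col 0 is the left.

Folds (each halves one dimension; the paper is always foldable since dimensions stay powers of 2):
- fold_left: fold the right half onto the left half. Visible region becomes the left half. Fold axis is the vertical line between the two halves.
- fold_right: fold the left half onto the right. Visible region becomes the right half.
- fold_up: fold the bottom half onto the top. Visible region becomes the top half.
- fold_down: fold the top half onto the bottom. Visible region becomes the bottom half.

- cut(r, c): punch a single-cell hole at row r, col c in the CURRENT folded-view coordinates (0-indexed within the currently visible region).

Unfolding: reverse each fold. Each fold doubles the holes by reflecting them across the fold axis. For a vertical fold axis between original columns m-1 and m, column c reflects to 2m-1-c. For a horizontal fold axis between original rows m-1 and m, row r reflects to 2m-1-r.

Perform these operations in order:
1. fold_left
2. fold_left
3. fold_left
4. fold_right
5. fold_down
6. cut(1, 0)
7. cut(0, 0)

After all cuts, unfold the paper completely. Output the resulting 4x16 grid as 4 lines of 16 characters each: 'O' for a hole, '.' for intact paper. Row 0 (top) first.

Answer: OOOOOOOOOOOOOOOO
OOOOOOOOOOOOOOOO
OOOOOOOOOOOOOOOO
OOOOOOOOOOOOOOOO

Derivation:
Op 1 fold_left: fold axis v@8; visible region now rows[0,4) x cols[0,8) = 4x8
Op 2 fold_left: fold axis v@4; visible region now rows[0,4) x cols[0,4) = 4x4
Op 3 fold_left: fold axis v@2; visible region now rows[0,4) x cols[0,2) = 4x2
Op 4 fold_right: fold axis v@1; visible region now rows[0,4) x cols[1,2) = 4x1
Op 5 fold_down: fold axis h@2; visible region now rows[2,4) x cols[1,2) = 2x1
Op 6 cut(1, 0): punch at orig (3,1); cuts so far [(3, 1)]; region rows[2,4) x cols[1,2) = 2x1
Op 7 cut(0, 0): punch at orig (2,1); cuts so far [(2, 1), (3, 1)]; region rows[2,4) x cols[1,2) = 2x1
Unfold 1 (reflect across h@2): 4 holes -> [(0, 1), (1, 1), (2, 1), (3, 1)]
Unfold 2 (reflect across v@1): 8 holes -> [(0, 0), (0, 1), (1, 0), (1, 1), (2, 0), (2, 1), (3, 0), (3, 1)]
Unfold 3 (reflect across v@2): 16 holes -> [(0, 0), (0, 1), (0, 2), (0, 3), (1, 0), (1, 1), (1, 2), (1, 3), (2, 0), (2, 1), (2, 2), (2, 3), (3, 0), (3, 1), (3, 2), (3, 3)]
Unfold 4 (reflect across v@4): 32 holes -> [(0, 0), (0, 1), (0, 2), (0, 3), (0, 4), (0, 5), (0, 6), (0, 7), (1, 0), (1, 1), (1, 2), (1, 3), (1, 4), (1, 5), (1, 6), (1, 7), (2, 0), (2, 1), (2, 2), (2, 3), (2, 4), (2, 5), (2, 6), (2, 7), (3, 0), (3, 1), (3, 2), (3, 3), (3, 4), (3, 5), (3, 6), (3, 7)]
Unfold 5 (reflect across v@8): 64 holes -> [(0, 0), (0, 1), (0, 2), (0, 3), (0, 4), (0, 5), (0, 6), (0, 7), (0, 8), (0, 9), (0, 10), (0, 11), (0, 12), (0, 13), (0, 14), (0, 15), (1, 0), (1, 1), (1, 2), (1, 3), (1, 4), (1, 5), (1, 6), (1, 7), (1, 8), (1, 9), (1, 10), (1, 11), (1, 12), (1, 13), (1, 14), (1, 15), (2, 0), (2, 1), (2, 2), (2, 3), (2, 4), (2, 5), (2, 6), (2, 7), (2, 8), (2, 9), (2, 10), (2, 11), (2, 12), (2, 13), (2, 14), (2, 15), (3, 0), (3, 1), (3, 2), (3, 3), (3, 4), (3, 5), (3, 6), (3, 7), (3, 8), (3, 9), (3, 10), (3, 11), (3, 12), (3, 13), (3, 14), (3, 15)]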